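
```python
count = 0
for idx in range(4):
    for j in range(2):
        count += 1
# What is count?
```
Trace:
  count=0
  count=1, idx=0, j=0
  count=2, idx=0, j=1
  count=3, idx=1, j=0
  count=4, idx=1, j=1
  count=5, idx=2, j=0
  count=6, idx=2, j=1
  count=7, idx=3, j=0
  count=8, idx=3, j=1

Final answer: 8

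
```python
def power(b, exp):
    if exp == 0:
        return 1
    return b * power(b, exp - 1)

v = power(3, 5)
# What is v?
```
Call trace:
power(b=3, exp=5)
  power(b=3, exp=4)
    power(b=3, exp=3)
      power(b=3, exp=2)
        power(b=3, exp=1)
          power(b=3, exp=0)
          -> return 1
        -> return 3
      -> return 9
    -> return 27
  -> return 81
-> return 243

Final answer: 243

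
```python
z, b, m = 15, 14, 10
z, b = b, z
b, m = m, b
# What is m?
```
Trace:
  z=15, b=14, m=10
  z=14, b=15, m=10
  z=14, b=10, m=15

Final answer: 15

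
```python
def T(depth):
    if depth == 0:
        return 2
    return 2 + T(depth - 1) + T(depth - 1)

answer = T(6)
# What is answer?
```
Call trace (a repeated sub-call is expanded the first time; later identical calls just restate its return value):
T(depth=6)
  T(depth=5)
    T(depth=4)
      T(depth=3)
        T(depth=2)
          T(depth=1)
            T(depth=0)
            -> return 2
            T(depth=0)
            -> return 2
          -> return 6
          T(depth=1) -> return 6  (same call as traced above)
        -> return 14
        T(depth=2) -> return 14  (same call as traced above)
      -> return 30
      T(depth=3) -> return 30  (same call as traced above)
    -> return 62
    T(depth=4) -> return 62  (same call as traced above)
  -> return 126
  T(depth=5) -> return 126  (same call as traced above)
-> return 254

Final answer: 254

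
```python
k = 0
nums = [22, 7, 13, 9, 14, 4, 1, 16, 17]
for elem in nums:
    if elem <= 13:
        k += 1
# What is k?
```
Trace:
  k=0
  k=0, elem=22
  k=1, elem=7
  k=2, elem=13
  k=3, elem=9
  k=3, elem=14
  k=4, elem=4
  k=5, elem=1
  k=5, elem=16
  k=5, elem=17

Final answer: 5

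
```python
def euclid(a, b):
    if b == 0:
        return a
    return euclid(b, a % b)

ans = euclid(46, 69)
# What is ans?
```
Call trace:
euclid(a=46, b=69)
  euclid(a=69, b=46)
    euclid(a=46, b=23)
      euclid(a=23, b=0)
      -> return 23
    -> return 23
  -> return 23
-> return 23

Final answer: 23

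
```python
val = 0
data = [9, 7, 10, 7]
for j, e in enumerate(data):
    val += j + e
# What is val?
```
Trace:
  val=0
  val=9, j=0, e=9
  val=17, j=1, e=7
  val=29, j=2, e=10
  val=39, j=3, e=7

Final answer: 39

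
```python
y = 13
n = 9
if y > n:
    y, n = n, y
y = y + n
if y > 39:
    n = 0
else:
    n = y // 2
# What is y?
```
Trace:
  y=13
  y=13, n=9
  y=9, n=13
  y=22, n=13
  y=22, n=11

Final answer: 22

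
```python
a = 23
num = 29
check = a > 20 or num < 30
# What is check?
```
Trace:
  a=23
  a=23, num=29
  a=23, num=29, check=True

Final answer: True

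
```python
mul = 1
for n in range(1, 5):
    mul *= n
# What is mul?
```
Trace:
  mul=1
  mul=1, n=1
  mul=2, n=2
  mul=6, n=3
  mul=24, n=4

Final answer: 24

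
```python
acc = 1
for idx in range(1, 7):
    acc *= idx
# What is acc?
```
Trace:
  acc=1
  acc=1, idx=1
  acc=2, idx=2
  acc=6, idx=3
  acc=24, idx=4
  acc=120, idx=5
  acc=720, idx=6

Final answer: 720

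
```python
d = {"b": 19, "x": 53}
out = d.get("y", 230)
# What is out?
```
Trace:
  d={'b': 19, 'x': 53}
  d={'b': 19, 'x': 53}, out=230

Final answer: 230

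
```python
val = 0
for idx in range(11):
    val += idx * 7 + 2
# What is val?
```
Trace:
  val=0
  val=2, idx=0
  val=11, idx=1
  val=27, idx=2
  val=50, idx=3
  val=80, idx=4
  val=117, idx=5
  val=161, idx=6
  val=212, idx=7
  val=270, idx=8
  val=335, idx=9
  val=407, idx=10

Final answer: 407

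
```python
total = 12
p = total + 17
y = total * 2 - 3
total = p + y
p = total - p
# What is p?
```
Trace:
  total=12
  total=12, p=29
  total=12, p=29, y=21
  total=50, p=29, y=21
  total=50, p=21, y=21

Final answer: 21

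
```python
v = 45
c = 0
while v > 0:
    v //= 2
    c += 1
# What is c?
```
Trace:
  v=45
  v=45, c=0
  v=22, c=1
  v=11, c=2
  v=5, c=3
  v=2, c=4
  v=1, c=5
  v=0, c=6

Final answer: 6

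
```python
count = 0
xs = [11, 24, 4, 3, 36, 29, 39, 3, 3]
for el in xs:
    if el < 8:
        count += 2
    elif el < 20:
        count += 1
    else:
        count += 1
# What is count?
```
Trace:
  count=0
  count=1, el=11
  count=2, el=24
  count=4, el=4
  count=6, el=3
  count=7, el=36
  count=8, el=29
  count=9, el=39
  count=11, el=3
  count=13, el=3

Final answer: 13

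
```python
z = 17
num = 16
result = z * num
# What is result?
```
Trace:
  z=17
  z=17, num=16
  z=17, num=16, result=272

Final answer: 272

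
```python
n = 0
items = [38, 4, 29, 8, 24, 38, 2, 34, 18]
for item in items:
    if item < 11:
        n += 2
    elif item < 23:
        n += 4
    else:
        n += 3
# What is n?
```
Trace:
  n=0
  n=3, item=38
  n=5, item=4
  n=8, item=29
  n=10, item=8
  n=13, item=24
  n=16, item=38
  n=18, item=2
  n=21, item=34
  n=25, item=18

Final answer: 25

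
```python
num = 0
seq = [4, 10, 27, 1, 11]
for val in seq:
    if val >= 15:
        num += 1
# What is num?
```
Trace:
  num=0
  num=0, val=4
  num=0, val=10
  num=1, val=27
  num=1, val=1
  num=1, val=11

Final answer: 1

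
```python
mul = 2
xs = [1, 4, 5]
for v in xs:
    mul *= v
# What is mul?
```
Trace:
  mul=2
  mul=2, v=1
  mul=8, v=4
  mul=40, v=5

Final answer: 40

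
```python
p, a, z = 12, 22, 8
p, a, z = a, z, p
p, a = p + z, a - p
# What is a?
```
Trace:
  p=12, a=22, z=8
  p=22, a=8, z=12
  p=34, a=-14, z=12

Final answer: -14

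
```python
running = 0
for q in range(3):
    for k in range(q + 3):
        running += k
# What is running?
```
Trace:
  running=0
  running=0, q=0, k=0
  running=1, q=0, k=1
  running=3, q=0, k=2
  running=3, q=1, k=0
  running=4, q=1, k=1
  running=6, q=1, k=2
  running=9, q=1, k=3
  running=9, q=2, k=0
  running=10, q=2, k=1
  running=12, q=2, k=2
  running=15, q=2, k=3
  running=19, q=2, k=4

Final answer: 19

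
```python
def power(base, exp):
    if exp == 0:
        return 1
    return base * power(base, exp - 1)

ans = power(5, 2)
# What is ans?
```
Call trace:
power(base=5, exp=2)
  power(base=5, exp=1)
    power(base=5, exp=0)
    -> return 1
  -> return 5
-> return 25

Final answer: 25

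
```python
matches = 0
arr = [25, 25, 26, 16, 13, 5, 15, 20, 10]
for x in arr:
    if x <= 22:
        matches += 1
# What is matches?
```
Trace:
  matches=0
  matches=0, x=25
  matches=0, x=25
  matches=0, x=26
  matches=1, x=16
  matches=2, x=13
  matches=3, x=5
  matches=4, x=15
  matches=5, x=20
  matches=6, x=10

Final answer: 6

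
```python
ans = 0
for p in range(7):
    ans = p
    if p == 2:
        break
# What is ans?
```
Trace:
  ans=0
  ans=0, p=0
  ans=1, p=1
  ans=2, p=2

Final answer: 2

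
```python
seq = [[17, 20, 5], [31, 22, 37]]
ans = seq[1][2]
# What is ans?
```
Trace:
  seq=[[17, 20, 5], [31, 22, 37]]
  seq=[[17, 20, 5], [31, 22, 37]], ans=37

Final answer: 37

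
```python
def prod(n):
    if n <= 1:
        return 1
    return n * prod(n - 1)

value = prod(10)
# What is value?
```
Call trace:
prod(n=10)
  prod(n=9)
    prod(n=8)
      prod(n=7)
        prod(n=6)
          prod(n=5)
            prod(n=4)
              prod(n=3)
                prod(n=2)
                  prod(n=1)
                  -> return 1
                -> return 2
              -> return 6
            -> return 24
          -> return 120
        -> return 720
      -> return 5040
    -> return 40320
  -> return 362880
-> return 3628800

Final answer: 3628800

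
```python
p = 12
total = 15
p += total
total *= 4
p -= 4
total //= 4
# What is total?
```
Trace:
  p=12
  p=12, total=15
  p=27, total=15
  p=27, total=60
  p=23, total=60
  p=23, total=15

Final answer: 15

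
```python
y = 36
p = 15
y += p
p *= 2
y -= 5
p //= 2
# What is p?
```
Trace:
  y=36
  y=36, p=15
  y=51, p=15
  y=51, p=30
  y=46, p=30
  y=46, p=15

Final answer: 15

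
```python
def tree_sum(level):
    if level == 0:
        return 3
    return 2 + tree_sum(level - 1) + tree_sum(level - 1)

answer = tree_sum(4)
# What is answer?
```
Call trace (a repeated sub-call is expanded the first time; later identical calls just restate its return value):
tree_sum(level=4)
  tree_sum(level=3)
    tree_sum(level=2)
      tree_sum(level=1)
        tree_sum(level=0)
        -> return 3
        tree_sum(level=0)
        -> return 3
      -> return 8
      tree_sum(level=1) -> return 8  (same call as traced above)
    -> return 18
    tree_sum(level=2) -> return 18  (same call as traced above)
  -> return 38
  tree_sum(level=3) -> return 38  (same call as traced above)
-> return 78

Final answer: 78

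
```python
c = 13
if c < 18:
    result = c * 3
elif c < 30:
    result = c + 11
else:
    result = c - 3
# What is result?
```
Trace:
  c=13
  c=13, result=39

Final answer: 39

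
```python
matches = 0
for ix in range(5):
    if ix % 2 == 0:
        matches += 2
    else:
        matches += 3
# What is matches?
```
Trace:
  matches=0
  matches=2, ix=0
  matches=5, ix=1
  matches=7, ix=2
  matches=10, ix=3
  matches=12, ix=4

Final answer: 12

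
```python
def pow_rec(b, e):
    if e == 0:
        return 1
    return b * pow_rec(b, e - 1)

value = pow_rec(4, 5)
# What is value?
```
Call trace:
pow_rec(b=4, e=5)
  pow_rec(b=4, e=4)
    pow_rec(b=4, e=3)
      pow_rec(b=4, e=2)
        pow_rec(b=4, e=1)
          pow_rec(b=4, e=0)
          -> return 1
        -> return 4
      -> return 16
    -> return 64
  -> return 256
-> return 1024

Final answer: 1024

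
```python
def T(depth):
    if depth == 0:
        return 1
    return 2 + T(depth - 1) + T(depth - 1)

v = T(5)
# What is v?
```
Call trace (a repeated sub-call is expanded the first time; later identical calls just restate its return value):
T(depth=5)
  T(depth=4)
    T(depth=3)
      T(depth=2)
        T(depth=1)
          T(depth=0)
          -> return 1
          T(depth=0)
          -> return 1
        -> return 4
        T(depth=1) -> return 4  (same call as traced above)
      -> return 10
      T(depth=2) -> return 10  (same call as traced above)
    -> return 22
    T(depth=3) -> return 22  (same call as traced above)
  -> return 46
  T(depth=4) -> return 46  (same call as traced above)
-> return 94

Final answer: 94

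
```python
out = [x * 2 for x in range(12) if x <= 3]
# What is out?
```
Trace:
  x=0
  x=1
  x=2
  x=3
  x=4
  x=5
  x=6
  x=7
  x=8
  x=9
  x=10
  x=11
  out=[0, 2, 4, 6]

Final answer: [0, 2, 4, 6]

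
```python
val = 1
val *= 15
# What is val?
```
Trace:
  val=1
  val=15

Final answer: 15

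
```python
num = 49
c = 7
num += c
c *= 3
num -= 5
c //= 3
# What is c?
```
Trace:
  num=49
  num=49, c=7
  num=56, c=7
  num=56, c=21
  num=51, c=21
  num=51, c=7

Final answer: 7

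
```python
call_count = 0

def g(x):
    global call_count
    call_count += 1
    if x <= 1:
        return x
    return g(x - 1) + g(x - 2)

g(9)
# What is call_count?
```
Call trace (a repeated sub-call is expanded the first time; later identical calls just restate its return value):
g(x=9)
  g(x=8)
    g(x=7)
      g(x=6)
        g(x=5)
          g(x=4)
            g(x=3)
              g(x=2)
                g(x=1)
                -> return 1
                g(x=0)
                -> return 0
              -> return 1
              g(x=1)
              -> return 1
            -> return 2
            g(x=2) -> return 1  (same call as traced above)
          -> return 3
          g(x=3) -> return 2  (same call as traced above)
        -> return 5
        g(x=4) -> return 3  (same call as traced above)
      -> return 8
      g(x=5) -> return 5  (same call as traced above)
    -> return 13
    g(x=6) -> return 8  (same call as traced above)
  -> return 21
  g(x=7) -> return 13  (same call as traced above)
-> return 34

call_count is incremented once per call, so count the calls in each subtree. Let C(x) = number of calls made by g(x).
C(0) = C(1) = 1 (base case, no recursion); C(x) = 1 + C(x - 1) + C(x - 2) otherwise.
C(2) = 1 + C(1) + C(0) = 1 + 1 + 1 = 3
C(3) = 1 + C(2) + C(1) = 1 + 3 + 1 = 5
C(4) = 1 + C(3) + C(2) = 1 + 5 + 3 = 9
C(5) = 1 + C(4) + C(3) = 1 + 9 + 5 = 15
C(6) = 1 + C(5) + C(4) = 1 + 15 + 9 = 25
C(7) = 1 + C(6) + C(5) = 1 + 25 + 15 = 41
C(8) = 1 + C(7) + C(6) = 1 + 41 + 25 = 67
C(9) = 1 + C(8) + C(7) = 1 + 67 + 41 = 109
call_count = C(9) = 109

Final answer: 109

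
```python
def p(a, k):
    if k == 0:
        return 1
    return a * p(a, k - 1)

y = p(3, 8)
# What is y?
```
Call trace:
p(a=3, k=8)
  p(a=3, k=7)
    p(a=3, k=6)
      p(a=3, k=5)
        p(a=3, k=4)
          p(a=3, k=3)
            p(a=3, k=2)
              p(a=3, k=1)
                p(a=3, k=0)
                -> return 1
              -> return 3
            -> return 9
          -> return 27
        -> return 81
      -> return 243
    -> return 729
  -> return 2187
-> return 6561

Final answer: 6561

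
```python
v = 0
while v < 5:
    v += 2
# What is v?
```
Trace:
  v=0
  v=2
  v=4
  v=6

Final answer: 6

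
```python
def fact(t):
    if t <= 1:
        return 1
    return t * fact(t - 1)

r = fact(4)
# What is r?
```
Call trace:
fact(t=4)
  fact(t=3)
    fact(t=2)
      fact(t=1)
      -> return 1
    -> return 2
  -> return 6
-> return 24

Final answer: 24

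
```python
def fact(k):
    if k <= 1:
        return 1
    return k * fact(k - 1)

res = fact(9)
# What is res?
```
Call trace:
fact(k=9)
  fact(k=8)
    fact(k=7)
      fact(k=6)
        fact(k=5)
          fact(k=4)
            fact(k=3)
              fact(k=2)
                fact(k=1)
                -> return 1
              -> return 2
            -> return 6
          -> return 24
        -> return 120
      -> return 720
    -> return 5040
  -> return 40320
-> return 362880

Final answer: 362880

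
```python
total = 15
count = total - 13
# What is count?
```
Trace:
  total=15
  total=15, count=2

Final answer: 2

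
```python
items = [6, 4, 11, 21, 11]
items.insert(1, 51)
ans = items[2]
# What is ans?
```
Trace:
  items=[6, 4, 11, 21, 11]
  items=[6, 51, 4, 11, 21, 11]
  items=[6, 51, 4, 11, 21, 11], ans=4

Final answer: 4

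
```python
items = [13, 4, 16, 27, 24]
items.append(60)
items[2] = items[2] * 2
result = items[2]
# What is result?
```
Trace:
  items=[13, 4, 16, 27, 24]
  items=[13, 4, 16, 27, 24, 60]
  items=[13, 4, 32, 27, 24, 60]
  items=[13, 4, 32, 27, 24, 60], result=32

Final answer: 32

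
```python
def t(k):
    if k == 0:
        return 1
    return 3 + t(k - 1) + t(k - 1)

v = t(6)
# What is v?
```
Call trace (a repeated sub-call is expanded the first time; later identical calls just restate its return value):
t(k=6)
  t(k=5)
    t(k=4)
      t(k=3)
        t(k=2)
          t(k=1)
            t(k=0)
            -> return 1
            t(k=0)
            -> return 1
          -> return 5
          t(k=1) -> return 5  (same call as traced above)
        -> return 13
        t(k=2) -> return 13  (same call as traced above)
      -> return 29
      t(k=3) -> return 29  (same call as traced above)
    -> return 61
    t(k=4) -> return 61  (same call as traced above)
  -> return 125
  t(k=5) -> return 125  (same call as traced above)
-> return 253

Final answer: 253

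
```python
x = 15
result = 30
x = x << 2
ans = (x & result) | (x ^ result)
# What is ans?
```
Trace:
  x=15
  x=15, result=30
  x=60, result=30
  x=60, result=30, ans=62

Final answer: 62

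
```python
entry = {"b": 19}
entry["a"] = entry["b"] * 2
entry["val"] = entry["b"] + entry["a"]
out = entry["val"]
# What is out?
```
Trace:
  entry={'b': 19}
  entry={'b': 19, 'a': 38}
  entry={'b': 19, 'a': 38, 'val': 57}
  entry={'b': 19, 'a': 38, 'val': 57}, out=57

Final answer: 57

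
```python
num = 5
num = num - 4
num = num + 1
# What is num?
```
Trace:
  num=5
  num=1
  num=2

Final answer: 2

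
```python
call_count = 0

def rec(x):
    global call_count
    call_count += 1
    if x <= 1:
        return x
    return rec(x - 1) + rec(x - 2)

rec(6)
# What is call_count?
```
Call trace (a repeated sub-call is expanded the first time; later identical calls just restate its return value):
rec(x=6)
  rec(x=5)
    rec(x=4)
      rec(x=3)
        rec(x=2)
          rec(x=1)
          -> return 1
          rec(x=0)
          -> return 0
        -> return 1
        rec(x=1)
        -> return 1
      -> return 2
      rec(x=2) -> return 1  (same call as traced above)
    -> return 3
    rec(x=3) -> return 2  (same call as traced above)
  -> return 5
  rec(x=4) -> return 3  (same call as traced above)
-> return 8

call_count is incremented once per call, so count the calls in each subtree. Let C(x) = number of calls made by rec(x).
C(0) = C(1) = 1 (base case, no recursion); C(x) = 1 + C(x - 1) + C(x - 2) otherwise.
C(2) = 1 + C(1) + C(0) = 1 + 1 + 1 = 3
C(3) = 1 + C(2) + C(1) = 1 + 3 + 1 = 5
C(4) = 1 + C(3) + C(2) = 1 + 5 + 3 = 9
C(5) = 1 + C(4) + C(3) = 1 + 9 + 5 = 15
C(6) = 1 + C(5) + C(4) = 1 + 15 + 9 = 25
call_count = C(6) = 25

Final answer: 25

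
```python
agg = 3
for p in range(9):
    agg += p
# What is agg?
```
Trace:
  agg=3
  agg=3, p=0
  agg=4, p=1
  agg=6, p=2
  agg=9, p=3
  agg=13, p=4
  agg=18, p=5
  agg=24, p=6
  agg=31, p=7
  agg=39, p=8

Final answer: 39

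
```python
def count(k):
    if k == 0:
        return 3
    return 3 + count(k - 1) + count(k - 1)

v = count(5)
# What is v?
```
Call trace (a repeated sub-call is expanded the first time; later identical calls just restate its return value):
count(k=5)
  count(k=4)
    count(k=3)
      count(k=2)
        count(k=1)
          count(k=0)
          -> return 3
          count(k=0)
          -> return 3
        -> return 9
        count(k=1) -> return 9  (same call as traced above)
      -> return 21
      count(k=2) -> return 21  (same call as traced above)
    -> return 45
    count(k=3) -> return 45  (same call as traced above)
  -> return 93
  count(k=4) -> return 93  (same call as traced above)
-> return 189

Final answer: 189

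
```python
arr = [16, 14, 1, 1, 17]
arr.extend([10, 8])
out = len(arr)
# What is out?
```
Trace:
  arr=[16, 14, 1, 1, 17]
  arr=[16, 14, 1, 1, 17, 10, 8]
  arr=[16, 14, 1, 1, 17, 10, 8], out=7

Final answer: 7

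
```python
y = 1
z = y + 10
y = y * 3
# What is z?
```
Trace:
  y=1
  y=1, z=11
  y=3, z=11

Final answer: 11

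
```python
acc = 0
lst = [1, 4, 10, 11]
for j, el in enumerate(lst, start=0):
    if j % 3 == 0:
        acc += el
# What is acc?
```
Trace:
  acc=0
  acc=1, j=0, el=1
  acc=1, j=1, el=4
  acc=1, j=2, el=10
  acc=12, j=3, el=11

Final answer: 12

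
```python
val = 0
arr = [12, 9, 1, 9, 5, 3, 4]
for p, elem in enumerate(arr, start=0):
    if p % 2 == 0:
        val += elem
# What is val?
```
Trace:
  val=0
  val=12, p=0, elem=12
  val=12, p=1, elem=9
  val=13, p=2, elem=1
  val=13, p=3, elem=9
  val=18, p=4, elem=5
  val=18, p=5, elem=3
  val=22, p=6, elem=4

Final answer: 22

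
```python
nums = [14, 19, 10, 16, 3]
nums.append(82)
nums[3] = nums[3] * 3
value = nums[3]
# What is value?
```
Trace:
  nums=[14, 19, 10, 16, 3]
  nums=[14, 19, 10, 16, 3, 82]
  nums=[14, 19, 10, 48, 3, 82]
  nums=[14, 19, 10, 48, 3, 82], value=48

Final answer: 48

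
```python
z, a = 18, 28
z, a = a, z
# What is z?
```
Trace:
  z=18, a=28
  z=28, a=18

Final answer: 28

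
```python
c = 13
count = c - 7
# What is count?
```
Trace:
  c=13
  c=13, count=6

Final answer: 6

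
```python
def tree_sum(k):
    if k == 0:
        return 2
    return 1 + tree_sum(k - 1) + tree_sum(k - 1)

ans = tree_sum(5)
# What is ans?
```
Call trace (a repeated sub-call is expanded the first time; later identical calls just restate its return value):
tree_sum(k=5)
  tree_sum(k=4)
    tree_sum(k=3)
      tree_sum(k=2)
        tree_sum(k=1)
          tree_sum(k=0)
          -> return 2
          tree_sum(k=0)
          -> return 2
        -> return 5
        tree_sum(k=1) -> return 5  (same call as traced above)
      -> return 11
      tree_sum(k=2) -> return 11  (same call as traced above)
    -> return 23
    tree_sum(k=3) -> return 23  (same call as traced above)
  -> return 47
  tree_sum(k=4) -> return 47  (same call as traced above)
-> return 95

Final answer: 95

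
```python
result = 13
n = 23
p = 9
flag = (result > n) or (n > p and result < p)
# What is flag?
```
Trace:
  result=13
  result=13, n=23
  result=13, n=23, p=9
  result=13, n=23, p=9, flag=False

Final answer: False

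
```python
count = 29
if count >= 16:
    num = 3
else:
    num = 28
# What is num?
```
Trace:
  count=29
  count=29, num=3

Final answer: 3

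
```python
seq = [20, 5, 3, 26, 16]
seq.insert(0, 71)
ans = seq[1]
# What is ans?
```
Trace:
  seq=[20, 5, 3, 26, 16]
  seq=[71, 20, 5, 3, 26, 16]
  seq=[71, 20, 5, 3, 26, 16], ans=20

Final answer: 20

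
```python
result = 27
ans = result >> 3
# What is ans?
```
Trace:
  result=27
  result=27, ans=3

Final answer: 3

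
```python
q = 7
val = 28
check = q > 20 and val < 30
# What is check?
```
Trace:
  q=7
  q=7, val=28
  q=7, val=28, check=False

Final answer: False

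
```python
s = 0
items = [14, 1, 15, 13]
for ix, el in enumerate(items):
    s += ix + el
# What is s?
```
Trace:
  s=0
  s=14, ix=0, el=14
  s=16, ix=1, el=1
  s=33, ix=2, el=15
  s=49, ix=3, el=13

Final answer: 49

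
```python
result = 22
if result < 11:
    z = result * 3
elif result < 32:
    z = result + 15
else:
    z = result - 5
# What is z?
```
Trace:
  result=22
  result=22, z=37

Final answer: 37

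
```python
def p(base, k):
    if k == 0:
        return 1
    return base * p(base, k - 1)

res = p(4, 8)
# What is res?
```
Call trace:
p(base=4, k=8)
  p(base=4, k=7)
    p(base=4, k=6)
      p(base=4, k=5)
        p(base=4, k=4)
          p(base=4, k=3)
            p(base=4, k=2)
              p(base=4, k=1)
                p(base=4, k=0)
                -> return 1
              -> return 4
            -> return 16
          -> return 64
        -> return 256
      -> return 1024
    -> return 4096
  -> return 16384
-> return 65536

Final answer: 65536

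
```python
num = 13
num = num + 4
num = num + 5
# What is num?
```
Trace:
  num=13
  num=17
  num=22

Final answer: 22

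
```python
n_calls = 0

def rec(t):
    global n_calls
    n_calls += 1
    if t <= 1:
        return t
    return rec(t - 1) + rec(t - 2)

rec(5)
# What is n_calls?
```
Call trace (a repeated sub-call is expanded the first time; later identical calls just restate its return value):
rec(t=5)
  rec(t=4)
    rec(t=3)
      rec(t=2)
        rec(t=1)
        -> return 1
        rec(t=0)
        -> return 0
      -> return 1
      rec(t=1)
      -> return 1
    -> return 2
    rec(t=2) -> return 1  (same call as traced above)
  -> return 3
  rec(t=3) -> return 2  (same call as traced above)
-> return 5

n_calls is incremented once per call, so count the calls in each subtree. Let C(t) = number of calls made by rec(t).
C(0) = C(1) = 1 (base case, no recursion); C(t) = 1 + C(t - 1) + C(t - 2) otherwise.
C(2) = 1 + C(1) + C(0) = 1 + 1 + 1 = 3
C(3) = 1 + C(2) + C(1) = 1 + 3 + 1 = 5
C(4) = 1 + C(3) + C(2) = 1 + 5 + 3 = 9
C(5) = 1 + C(4) + C(3) = 1 + 9 + 5 = 15
n_calls = C(5) = 15

Final answer: 15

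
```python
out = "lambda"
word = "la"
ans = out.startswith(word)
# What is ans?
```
Trace:
  out='lambda'
  out='lambda', word='la'
  out='lambda', word='la', ans=True

Final answer: True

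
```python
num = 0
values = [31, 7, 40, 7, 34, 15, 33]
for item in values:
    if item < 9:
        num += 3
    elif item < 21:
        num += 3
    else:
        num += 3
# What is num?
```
Trace:
  num=0
  num=3, item=31
  num=6, item=7
  num=9, item=40
  num=12, item=7
  num=15, item=34
  num=18, item=15
  num=21, item=33

Final answer: 21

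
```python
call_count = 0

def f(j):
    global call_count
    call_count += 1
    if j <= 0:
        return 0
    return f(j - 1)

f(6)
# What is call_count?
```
Call trace:
f(j=6)
  f(j=5)
    f(j=4)
      f(j=3)
        f(j=2)
          f(j=1)
            f(j=0)
            -> return 0
          -> return 0
        -> return 0
      -> return 0
    -> return 0
  -> return 0
-> return 0

call_count is incremented once per call. f is entered once for each j = 6, 5, 4, 3, 2, 1, 0 (the j <= 0 call returns without recursing), i.e. 6 + 1 calls.
call_count = 7

Final answer: 7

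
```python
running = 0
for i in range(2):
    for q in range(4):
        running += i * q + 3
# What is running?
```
Trace:
  running=0
  running=3, i=0, q=0
  running=6, i=0, q=1
  running=9, i=0, q=2
  running=12, i=0, q=3
  running=15, i=1, q=0
  running=19, i=1, q=1
  running=24, i=1, q=2
  running=30, i=1, q=3

Final answer: 30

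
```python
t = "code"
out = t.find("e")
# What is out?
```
Trace:
  t='code'
  t='code', out=3

Final answer: 3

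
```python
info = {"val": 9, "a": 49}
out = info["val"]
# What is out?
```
Trace:
  info={'val': 9, 'a': 49}
  info={'val': 9, 'a': 49}, out=9

Final answer: 9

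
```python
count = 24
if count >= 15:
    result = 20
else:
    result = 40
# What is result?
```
Trace:
  count=24
  count=24, result=20

Final answer: 20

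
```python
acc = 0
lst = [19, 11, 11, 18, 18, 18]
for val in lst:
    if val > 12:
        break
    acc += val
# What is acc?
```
Trace:
  acc=0
  acc=0, val=19

Final answer: 0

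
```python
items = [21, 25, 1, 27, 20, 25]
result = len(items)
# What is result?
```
Trace:
  items=[21, 25, 1, 27, 20, 25]
  items=[21, 25, 1, 27, 20, 25], result=6

Final answer: 6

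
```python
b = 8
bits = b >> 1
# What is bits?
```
Trace:
  b=8
  b=8, bits=4

Final answer: 4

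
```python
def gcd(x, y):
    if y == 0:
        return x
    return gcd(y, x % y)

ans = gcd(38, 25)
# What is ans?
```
Call trace:
gcd(x=38, y=25)
  gcd(x=25, y=13)
    gcd(x=13, y=12)
      gcd(x=12, y=1)
        gcd(x=1, y=0)
        -> return 1
      -> return 1
    -> return 1
  -> return 1
-> return 1

Final answer: 1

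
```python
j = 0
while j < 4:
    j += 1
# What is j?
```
Trace:
  j=0
  j=1
  j=2
  j=3
  j=4

Final answer: 4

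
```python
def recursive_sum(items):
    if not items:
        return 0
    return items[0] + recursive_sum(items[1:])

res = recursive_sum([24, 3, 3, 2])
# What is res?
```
Call trace:
recursive_sum(items=[24, 3, 3, 2])
  recursive_sum(items=[3, 3, 2])
    recursive_sum(items=[3, 2])
      recursive_sum(items=[2])
        recursive_sum(items=[])
        -> return 0
      -> return 2
    -> return 5
  -> return 8
-> return 32

Final answer: 32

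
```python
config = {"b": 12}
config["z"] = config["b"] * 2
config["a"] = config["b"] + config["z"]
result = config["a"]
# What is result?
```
Trace:
  config={'b': 12}
  config={'b': 12, 'z': 24}
  config={'b': 12, 'z': 24, 'a': 36}
  config={'b': 12, 'z': 24, 'a': 36}, result=36

Final answer: 36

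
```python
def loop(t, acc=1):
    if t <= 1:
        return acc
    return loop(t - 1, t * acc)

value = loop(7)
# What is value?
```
Call trace:
loop(t=7, acc=1)
  loop(t=6, acc=7)
    loop(t=5, acc=42)
      loop(t=4, acc=210)
        loop(t=3, acc=840)
          loop(t=2, acc=2520)
            loop(t=1, acc=5040)
            -> return 5040
          -> return 5040
        -> return 5040
      -> return 5040
    -> return 5040
  -> return 5040
-> return 5040

Final answer: 5040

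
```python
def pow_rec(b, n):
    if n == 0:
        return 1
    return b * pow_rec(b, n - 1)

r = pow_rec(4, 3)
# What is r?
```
Call trace:
pow_rec(b=4, n=3)
  pow_rec(b=4, n=2)
    pow_rec(b=4, n=1)
      pow_rec(b=4, n=0)
      -> return 1
    -> return 4
  -> return 16
-> return 64

Final answer: 64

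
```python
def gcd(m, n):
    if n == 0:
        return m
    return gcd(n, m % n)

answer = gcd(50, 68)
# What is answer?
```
Call trace:
gcd(m=50, n=68)
  gcd(m=68, n=50)
    gcd(m=50, n=18)
      gcd(m=18, n=14)
        gcd(m=14, n=4)
          gcd(m=4, n=2)
            gcd(m=2, n=0)
            -> return 2
          -> return 2
        -> return 2
      -> return 2
    -> return 2
  -> return 2
-> return 2

Final answer: 2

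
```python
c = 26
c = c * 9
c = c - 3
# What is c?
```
Trace:
  c=26
  c=234
  c=231

Final answer: 231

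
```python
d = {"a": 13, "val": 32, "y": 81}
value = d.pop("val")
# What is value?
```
Trace:
  d={'a': 13, 'val': 32, 'y': 81}
  d={'a': 13, 'y': 81}, value=32

Final answer: 32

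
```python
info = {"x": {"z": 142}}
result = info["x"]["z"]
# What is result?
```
Trace:
  info={'x': {'z': 142}}
  info={'x': {'z': 142}}, result=142

Final answer: 142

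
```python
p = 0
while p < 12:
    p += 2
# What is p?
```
Trace:
  p=0
  p=2
  p=4
  p=6
  p=8
  p=10
  p=12

Final answer: 12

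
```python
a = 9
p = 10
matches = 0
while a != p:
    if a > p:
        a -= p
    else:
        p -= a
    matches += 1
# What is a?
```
Trace:
  a=9
  a=9, p=10
  a=9, p=10, matches=0
  a=9, p=1, matches=1
  a=8, p=1, matches=2
  a=7, p=1, matches=3
  a=6, p=1, matches=4
  a=5, p=1, matches=5
  a=4, p=1, matches=6
  a=3, p=1, matches=7
  a=2, p=1, matches=8
  a=1, p=1, matches=9

Final answer: 1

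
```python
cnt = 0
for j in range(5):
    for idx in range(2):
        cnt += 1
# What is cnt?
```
Trace:
  cnt=0
  cnt=1, j=0, idx=0
  cnt=2, j=0, idx=1
  cnt=3, j=1, idx=0
  cnt=4, j=1, idx=1
  cnt=5, j=2, idx=0
  cnt=6, j=2, idx=1
  cnt=7, j=3, idx=0
  cnt=8, j=3, idx=1
  cnt=9, j=4, idx=0
  cnt=10, j=4, idx=1

Final answer: 10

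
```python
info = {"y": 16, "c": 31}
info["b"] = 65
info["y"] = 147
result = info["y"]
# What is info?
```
Trace:
  info={'y': 16, 'c': 31}
  info={'y': 16, 'c': 31, 'b': 65}
  info={'y': 147, 'c': 31, 'b': 65}
  info={'y': 147, 'c': 31, 'b': 65}, result=147

Final answer: {'y': 147, 'c': 31, 'b': 65}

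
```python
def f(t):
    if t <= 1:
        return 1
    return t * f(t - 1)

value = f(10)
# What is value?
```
Call trace:
f(t=10)
  f(t=9)
    f(t=8)
      f(t=7)
        f(t=6)
          f(t=5)
            f(t=4)
              f(t=3)
                f(t=2)
                  f(t=1)
                  -> return 1
                -> return 2
              -> return 6
            -> return 24
          -> return 120
        -> return 720
      -> return 5040
    -> return 40320
  -> return 362880
-> return 3628800

Final answer: 3628800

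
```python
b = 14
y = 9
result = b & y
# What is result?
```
Trace:
  b=14
  b=14, y=9
  b=14, y=9, result=8

Final answer: 8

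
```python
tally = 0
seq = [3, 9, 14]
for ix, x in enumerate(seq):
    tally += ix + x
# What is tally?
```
Trace:
  tally=0
  tally=3, ix=0, x=3
  tally=13, ix=1, x=9
  tally=29, ix=2, x=14

Final answer: 29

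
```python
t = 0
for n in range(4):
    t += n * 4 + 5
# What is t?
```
Trace:
  t=0
  t=5, n=0
  t=14, n=1
  t=27, n=2
  t=44, n=3

Final answer: 44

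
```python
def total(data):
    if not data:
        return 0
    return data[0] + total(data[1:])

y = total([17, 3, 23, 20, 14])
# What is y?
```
Call trace:
total(data=[17, 3, 23, 20, 14])
  total(data=[3, 23, 20, 14])
    total(data=[23, 20, 14])
      total(data=[20, 14])
        total(data=[14])
          total(data=[])
          -> return 0
        -> return 14
      -> return 34
    -> return 57
  -> return 60
-> return 77

Final answer: 77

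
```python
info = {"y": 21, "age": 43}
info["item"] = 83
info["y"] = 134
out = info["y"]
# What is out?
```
Trace:
  info={'y': 21, 'age': 43}
  info={'y': 21, 'age': 43, 'item': 83}
  info={'y': 134, 'age': 43, 'item': 83}
  info={'y': 134, 'age': 43, 'item': 83}, out=134

Final answer: 134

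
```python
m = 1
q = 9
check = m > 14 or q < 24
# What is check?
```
Trace:
  m=1
  m=1, q=9
  m=1, q=9, check=True

Final answer: True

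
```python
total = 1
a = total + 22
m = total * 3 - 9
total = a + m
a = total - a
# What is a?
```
Trace:
  total=1
  total=1, a=23
  total=1, a=23, m=-6
  total=17, a=23, m=-6
  total=17, a=-6, m=-6

Final answer: -6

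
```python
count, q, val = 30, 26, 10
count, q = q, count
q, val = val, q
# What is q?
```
Trace:
  count=30, q=26, val=10
  count=26, q=30, val=10
  count=26, q=10, val=30

Final answer: 10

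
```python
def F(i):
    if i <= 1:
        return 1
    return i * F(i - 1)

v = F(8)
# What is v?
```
Call trace:
F(i=8)
  F(i=7)
    F(i=6)
      F(i=5)
        F(i=4)
          F(i=3)
            F(i=2)
              F(i=1)
              -> return 1
            -> return 2
          -> return 6
        -> return 24
      -> return 120
    -> return 720
  -> return 5040
-> return 40320

Final answer: 40320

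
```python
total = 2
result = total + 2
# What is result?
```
Trace:
  total=2
  total=2, result=4

Final answer: 4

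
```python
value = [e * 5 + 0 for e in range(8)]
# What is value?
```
Trace:
  e=0
  e=1
  e=2
  e=3
  e=4
  e=5
  e=6
  e=7
  value=[0, 5, 10, 15, 20, 25, 30, 35]

Final answer: [0, 5, 10, 15, 20, 25, 30, 35]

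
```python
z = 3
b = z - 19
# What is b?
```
Trace:
  z=3
  z=3, b=-16

Final answer: -16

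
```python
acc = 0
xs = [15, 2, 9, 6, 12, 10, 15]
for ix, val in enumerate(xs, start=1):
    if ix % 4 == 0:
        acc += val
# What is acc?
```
Trace:
  acc=0
  acc=0, ix=1, val=15
  acc=0, ix=2, val=2
  acc=0, ix=3, val=9
  acc=6, ix=4, val=6
  acc=6, ix=5, val=12
  acc=6, ix=6, val=10
  acc=6, ix=7, val=15

Final answer: 6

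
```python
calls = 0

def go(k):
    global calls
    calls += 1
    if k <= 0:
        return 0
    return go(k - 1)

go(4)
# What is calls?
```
Call trace:
go(k=4)
  go(k=3)
    go(k=2)
      go(k=1)
        go(k=0)
        -> return 0
      -> return 0
    -> return 0
  -> return 0
-> return 0

calls is incremented once per call. go is entered once for each k = 4, 3, 2, 1, 0 (the k <= 0 call returns without recursing), i.e. 4 + 1 calls.
calls = 5

Final answer: 5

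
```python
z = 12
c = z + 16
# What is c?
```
Trace:
  z=12
  z=12, c=28

Final answer: 28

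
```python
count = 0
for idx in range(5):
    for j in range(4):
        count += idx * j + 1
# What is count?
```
Trace:
  count=0
  count=1, idx=0, j=0
  count=2, idx=0, j=1
  count=3, idx=0, j=2
  count=4, idx=0, j=3
  count=5, idx=1, j=0
  count=7, idx=1, j=1
  count=10, idx=1, j=2
  count=14, idx=1, j=3
  count=15, idx=2, j=0
  count=18, idx=2, j=1
  count=23, idx=2, j=2
  count=30, idx=2, j=3
  count=31, idx=3, j=0
  count=35, idx=3, j=1
  count=42, idx=3, j=2
  count=52, idx=3, j=3
  count=53, idx=4, j=0
  count=58, idx=4, j=1
  count=67, idx=4, j=2
  count=80, idx=4, j=3

Final answer: 80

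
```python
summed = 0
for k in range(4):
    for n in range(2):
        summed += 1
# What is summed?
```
Trace:
  summed=0
  summed=1, k=0, n=0
  summed=2, k=0, n=1
  summed=3, k=1, n=0
  summed=4, k=1, n=1
  summed=5, k=2, n=0
  summed=6, k=2, n=1
  summed=7, k=3, n=0
  summed=8, k=3, n=1

Final answer: 8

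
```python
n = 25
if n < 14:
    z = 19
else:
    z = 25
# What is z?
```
Trace:
  n=25
  n=25, z=25

Final answer: 25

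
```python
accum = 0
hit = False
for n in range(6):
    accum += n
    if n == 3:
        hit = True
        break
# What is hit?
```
Trace:
  accum=0
  accum=0, hit=False
  accum=0, hit=False, n=0
  accum=1, hit=False, n=1
  accum=3, hit=False, n=2
  accum=6, hit=True, n=3

Final answer: True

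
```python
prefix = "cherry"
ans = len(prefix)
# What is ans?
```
Trace:
  prefix='cherry'
  prefix='cherry', ans=6

Final answer: 6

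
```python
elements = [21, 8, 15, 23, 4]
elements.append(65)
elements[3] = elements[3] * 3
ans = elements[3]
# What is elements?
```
Trace:
  elements=[21, 8, 15, 23, 4]
  elements=[21, 8, 15, 23, 4, 65]
  elements=[21, 8, 15, 69, 4, 65]
  elements=[21, 8, 15, 69, 4, 65], ans=69

Final answer: [21, 8, 15, 69, 4, 65]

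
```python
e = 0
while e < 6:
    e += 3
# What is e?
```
Trace:
  e=0
  e=3
  e=6

Final answer: 6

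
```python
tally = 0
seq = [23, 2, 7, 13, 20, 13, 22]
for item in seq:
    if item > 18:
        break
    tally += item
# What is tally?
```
Trace:
  tally=0
  tally=0, item=23

Final answer: 0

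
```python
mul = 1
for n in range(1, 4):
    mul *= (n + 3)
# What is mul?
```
Trace:
  mul=1
  mul=4, n=1
  mul=20, n=2
  mul=120, n=3

Final answer: 120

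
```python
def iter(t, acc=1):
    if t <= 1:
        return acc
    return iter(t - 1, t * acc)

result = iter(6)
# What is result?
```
Call trace:
iter(t=6, acc=1)
  iter(t=5, acc=6)
    iter(t=4, acc=30)
      iter(t=3, acc=120)
        iter(t=2, acc=360)
          iter(t=1, acc=720)
          -> return 720
        -> return 720
      -> return 720
    -> return 720
  -> return 720
-> return 720

Final answer: 720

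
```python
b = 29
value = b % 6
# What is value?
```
Trace:
  b=29
  b=29, value=5

Final answer: 5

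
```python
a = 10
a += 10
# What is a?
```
Trace:
  a=10
  a=20

Final answer: 20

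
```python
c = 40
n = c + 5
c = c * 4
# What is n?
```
Trace:
  c=40
  c=40, n=45
  c=160, n=45

Final answer: 45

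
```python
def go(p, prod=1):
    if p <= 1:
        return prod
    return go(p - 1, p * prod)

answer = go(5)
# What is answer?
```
Call trace:
go(p=5, prod=1)
  go(p=4, prod=5)
    go(p=3, prod=20)
      go(p=2, prod=60)
        go(p=1, prod=120)
        -> return 120
      -> return 120
    -> return 120
  -> return 120
-> return 120

Final answer: 120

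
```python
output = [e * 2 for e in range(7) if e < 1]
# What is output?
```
Trace:
  e=0
  e=1
  e=2
  e=3
  e=4
  e=5
  e=6
  output=[0]

Final answer: [0]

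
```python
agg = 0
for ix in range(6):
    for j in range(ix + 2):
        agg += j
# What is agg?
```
Trace:
  agg=0
  agg=0, ix=0, j=0
  agg=1, ix=0, j=1
  agg=1, ix=1, j=0
  agg=2, ix=1, j=1
  agg=4, ix=1, j=2
  agg=4, ix=2, j=0
  agg=5, ix=2, j=1
  agg=7, ix=2, j=2
  agg=10, ix=2, j=3
  agg=10, ix=3, j=0
  agg=11, ix=3, j=1
  agg=13, ix=3, j=2
  agg=16, ix=3, j=3
  agg=20, ix=3, j=4
  agg=20, ix=4, j=0
  agg=21, ix=4, j=1
  agg=23, ix=4, j=2
  agg=26, ix=4, j=3
  agg=30, ix=4, j=4
  agg=35, ix=4, j=5
  agg=35, ix=5, j=0
  agg=36, ix=5, j=1
  agg=38, ix=5, j=2
  agg=41, ix=5, j=3
  agg=45, ix=5, j=4
  agg=50, ix=5, j=5
  agg=56, ix=5, j=6

Final answer: 56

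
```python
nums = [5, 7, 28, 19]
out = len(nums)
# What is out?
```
Trace:
  nums=[5, 7, 28, 19]
  nums=[5, 7, 28, 19], out=4

Final answer: 4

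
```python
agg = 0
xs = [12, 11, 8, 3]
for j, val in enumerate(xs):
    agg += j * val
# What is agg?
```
Trace:
  agg=0
  agg=0, j=0, val=12
  agg=11, j=1, val=11
  agg=27, j=2, val=8
  agg=36, j=3, val=3

Final answer: 36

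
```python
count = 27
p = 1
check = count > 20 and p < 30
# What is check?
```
Trace:
  count=27
  count=27, p=1
  count=27, p=1, check=True

Final answer: True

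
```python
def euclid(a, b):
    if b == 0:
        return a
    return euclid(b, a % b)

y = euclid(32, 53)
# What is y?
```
Call trace:
euclid(a=32, b=53)
  euclid(a=53, b=32)
    euclid(a=32, b=21)
      euclid(a=21, b=11)
        euclid(a=11, b=10)
          euclid(a=10, b=1)
            euclid(a=1, b=0)
            -> return 1
          -> return 1
        -> return 1
      -> return 1
    -> return 1
  -> return 1
-> return 1

Final answer: 1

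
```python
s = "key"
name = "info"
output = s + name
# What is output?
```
Trace:
  s='key'
  s='key', name='info'
  s='key', name='info', output='keyinfo'

Final answer: 'keyinfo'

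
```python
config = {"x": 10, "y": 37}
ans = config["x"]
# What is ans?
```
Trace:
  config={'x': 10, 'y': 37}
  config={'x': 10, 'y': 37}, ans=10

Final answer: 10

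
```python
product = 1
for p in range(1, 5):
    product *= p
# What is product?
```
Trace:
  product=1
  product=1, p=1
  product=2, p=2
  product=6, p=3
  product=24, p=4

Final answer: 24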